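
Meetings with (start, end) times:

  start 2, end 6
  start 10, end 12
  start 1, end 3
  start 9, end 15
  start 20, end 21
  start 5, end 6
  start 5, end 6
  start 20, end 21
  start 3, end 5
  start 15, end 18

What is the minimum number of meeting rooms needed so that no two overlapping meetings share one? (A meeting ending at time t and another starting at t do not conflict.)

Count concurrent intervals with a sweep; the peak is the room count.
starts: [1, 2, 3, 5, 5, 9, 10, 15, 20, 20]
ends:   [3, 5, 6, 6, 6, 12, 15, 18, 21, 21]
s1→1 s2→2 e3→1 s3→2 e5→1 s5→2 s5→3  — peak 3.

3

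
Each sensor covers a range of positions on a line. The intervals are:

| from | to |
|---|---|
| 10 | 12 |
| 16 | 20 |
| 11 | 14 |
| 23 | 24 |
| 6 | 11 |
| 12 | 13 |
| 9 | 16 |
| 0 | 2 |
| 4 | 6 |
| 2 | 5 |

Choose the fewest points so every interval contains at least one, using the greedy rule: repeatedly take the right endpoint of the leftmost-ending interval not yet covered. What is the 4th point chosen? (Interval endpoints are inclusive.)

Sorted: [0,2] [2,5] [4,6] [6,11] [10,12] [12,13] [11,14] [9,16] [16,20] [23,24]
{[0,2],[2,5]} hit by 2; {[4,6],[6,11]} hit by 6; {[10,12],[12,13],[11,14],[9,16]} hit by 12; {[16,20]} hit by 20; {[23,24]} hit by 24.
Points: 2, 6, 12, 20, 24 (5 total).

20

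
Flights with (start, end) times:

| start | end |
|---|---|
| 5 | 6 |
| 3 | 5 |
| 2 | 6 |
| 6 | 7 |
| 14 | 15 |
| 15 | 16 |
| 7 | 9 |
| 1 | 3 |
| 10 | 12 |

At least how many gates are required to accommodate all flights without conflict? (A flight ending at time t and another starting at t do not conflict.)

starts: [1, 2, 3, 5, 6, 7, 10, 14, 15]
ends:   [3, 5, 6, 6, 7, 9, 12, 15, 16]
s1→1 s2→2  — peak 2.

2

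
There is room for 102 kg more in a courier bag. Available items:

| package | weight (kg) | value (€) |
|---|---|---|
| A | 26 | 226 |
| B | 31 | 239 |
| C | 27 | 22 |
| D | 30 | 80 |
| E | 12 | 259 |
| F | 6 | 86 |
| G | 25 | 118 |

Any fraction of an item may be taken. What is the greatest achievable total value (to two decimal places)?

Sort by value per unit weight and fill in that order.
Ratios (sorted): E 21.58, F 14.33, A 8.69, B 7.71, G 4.72, D 2.67, C 0.81
take E (12 @ 259); take F (6 @ 86); take A (26 @ 226); take B (31 @ 239); take G (25 @ 118); take 2/30 of D → 5.33. Capacity used 102/102.
Total value = 933.33

933.33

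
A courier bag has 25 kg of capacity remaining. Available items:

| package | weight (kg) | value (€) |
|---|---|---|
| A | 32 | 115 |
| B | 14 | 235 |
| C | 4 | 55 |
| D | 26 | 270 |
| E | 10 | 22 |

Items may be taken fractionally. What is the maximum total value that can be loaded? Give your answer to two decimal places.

Sort by value per unit weight and fill in that order.
Ratios (sorted): B 16.79, C 13.75, D 10.38, A 3.59, E 2.20
take B (14 @ 235); take C (4 @ 55); take 7/26 of D → 72.69. Capacity used 25/25.
Total value = 362.69

362.69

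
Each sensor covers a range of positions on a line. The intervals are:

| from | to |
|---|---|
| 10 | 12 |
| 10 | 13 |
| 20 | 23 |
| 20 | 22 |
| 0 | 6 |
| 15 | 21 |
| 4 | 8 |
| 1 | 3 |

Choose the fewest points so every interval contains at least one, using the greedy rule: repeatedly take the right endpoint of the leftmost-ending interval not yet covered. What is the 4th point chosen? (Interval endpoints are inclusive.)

Process intervals by earliest right end; each time one isn't hit yet, stab at its right endpoint.
By right end: [1,3]  [0,6]  [4,8]  [10,12]  [10,13]  [15,21]  [20,22]  [20,23]
[1,3] uncovered → point at 3; [4,8] uncovered → point at 8; [10,12] uncovered → point at 12; [15,21] uncovered → point at 21.
Points: 3, 8, 12, 21 (4 total).

21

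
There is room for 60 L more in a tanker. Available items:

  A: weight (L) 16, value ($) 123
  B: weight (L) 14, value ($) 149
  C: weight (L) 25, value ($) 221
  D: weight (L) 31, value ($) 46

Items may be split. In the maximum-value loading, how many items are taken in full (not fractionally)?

Greedy by value/weight ratio, highest first.
Order: B (149/14=10.64) > C (221/25=8.84) > A (123/16=7.69) > D (46/31=1.48)
Fill: take B (14 @ 149) → take C (25 @ 221) → take A (16 @ 123) → take 5/31 of D → 7.42; 60/60 used.
3 item(s) taken whole; one partial (take 5/31 of D).

3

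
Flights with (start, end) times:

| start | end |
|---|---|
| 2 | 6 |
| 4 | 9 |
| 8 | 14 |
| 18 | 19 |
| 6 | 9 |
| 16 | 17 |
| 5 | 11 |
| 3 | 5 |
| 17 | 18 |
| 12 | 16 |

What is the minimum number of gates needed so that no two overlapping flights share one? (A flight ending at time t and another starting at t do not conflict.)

4

Count concurrent intervals with a sweep; the peak is the room count.
Events (time:±→running): 2:+→1 3:+→2 4:+→3 5:-→2 5:+→3 6:-→2 6:+→3 8:+→4 … peak 4.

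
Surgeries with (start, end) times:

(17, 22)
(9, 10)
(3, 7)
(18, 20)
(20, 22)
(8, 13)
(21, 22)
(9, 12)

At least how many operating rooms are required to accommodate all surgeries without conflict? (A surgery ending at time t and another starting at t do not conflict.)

3

Count concurrent intervals with a sweep; the peak is the room count.
Events (time:±→running): 3:+→1 7:-→0 8:+→1 9:+→2 9:+→3 … peak 3.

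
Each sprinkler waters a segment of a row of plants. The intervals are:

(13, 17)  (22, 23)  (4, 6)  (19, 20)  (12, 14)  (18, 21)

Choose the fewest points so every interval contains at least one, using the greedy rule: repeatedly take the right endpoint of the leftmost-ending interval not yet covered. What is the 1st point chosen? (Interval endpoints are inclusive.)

Sort by right endpoint; whenever an interval is uncovered, place a point at its right end.
By right end: [4,6]  [12,14]  [13,17]  [19,20]  [18,21]  [22,23]
[4,6] uncovered → point at 6; [12,14] uncovered → point at 14; [19,20] uncovered → point at 20; [22,23] uncovered → point at 23.
Points: 6, 14, 20, 23 (4 total).

6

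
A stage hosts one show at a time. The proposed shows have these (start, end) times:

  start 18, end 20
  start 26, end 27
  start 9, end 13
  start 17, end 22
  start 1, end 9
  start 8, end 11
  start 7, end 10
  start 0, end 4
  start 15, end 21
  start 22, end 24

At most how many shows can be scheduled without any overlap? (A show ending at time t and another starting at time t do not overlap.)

Sorted by end: (0,4)  (1,9)  (7,10)  (8,11)  (9,13)  (18,20)  (15,21)  (17,22)  (22,24)  (26,27)
take (0,4); skip (1,9); take (7,10); skip (9,13); take (18,20); skip (15,21); take (22,24); take (26,27).
Selected 5 shows.

5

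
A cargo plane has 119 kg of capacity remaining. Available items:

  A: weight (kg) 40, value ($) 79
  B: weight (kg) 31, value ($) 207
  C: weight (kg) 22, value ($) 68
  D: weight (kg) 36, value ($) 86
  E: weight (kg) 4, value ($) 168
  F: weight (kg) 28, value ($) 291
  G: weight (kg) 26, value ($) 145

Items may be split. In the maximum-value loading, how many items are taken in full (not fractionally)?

5

Ratios (sorted): E 42.00, F 10.39, B 6.68, G 5.58, C 3.09, D 2.39, A 1.98
take E (4 @ 168); take F (28 @ 291); take B (31 @ 207); take G (26 @ 145); take C (22 @ 68); take 8/36 of D → 19.11. Capacity used 119/119.
5 item(s) taken whole; one partial (take 8/36 of D).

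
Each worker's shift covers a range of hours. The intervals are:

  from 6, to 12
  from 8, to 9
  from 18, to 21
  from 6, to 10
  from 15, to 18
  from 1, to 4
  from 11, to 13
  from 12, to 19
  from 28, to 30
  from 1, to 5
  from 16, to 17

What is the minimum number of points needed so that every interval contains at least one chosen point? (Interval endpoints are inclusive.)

Sort by right endpoint; whenever an interval is uncovered, place a point at its right end.
Sorted: [1,4] [1,5] [8,9] [6,10] [6,12] [11,13] [16,17] [15,18] [12,19] [18,21] [28,30]
{[1,4],[1,5]} hit by 4; {[8,9],[6,10],[6,12]} hit by 9; {[11,13]} hit by 13; {[16,17],[15,18],[12,19]} hit by 17; {[18,21]} hit by 21; {[28,30]} hit by 30.
Points: 4, 9, 13, 17, 21, 30 (6 total).

6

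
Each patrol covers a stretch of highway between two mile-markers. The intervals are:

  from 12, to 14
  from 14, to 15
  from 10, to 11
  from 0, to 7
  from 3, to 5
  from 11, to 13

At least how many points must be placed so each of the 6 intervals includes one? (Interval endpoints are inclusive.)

3

Process intervals by earliest right end; each time one isn't hit yet, stab at its right endpoint.
Sorted: [3,5] [0,7] [10,11] [11,13] [12,14] [14,15]
{[3,5],[0,7]} hit by 5; {[10,11],[11,13]} hit by 11; {[12,14],[14,15]} hit by 14.
Points: 5, 11, 14 (3 total).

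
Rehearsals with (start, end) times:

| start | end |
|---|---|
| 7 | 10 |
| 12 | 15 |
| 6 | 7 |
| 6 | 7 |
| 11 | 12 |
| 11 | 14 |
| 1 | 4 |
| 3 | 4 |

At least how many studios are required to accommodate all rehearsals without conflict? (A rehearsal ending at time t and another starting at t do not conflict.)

Count concurrent intervals with a sweep; the peak is the room count.
starts: [1, 3, 6, 6, 7, 11, 11, 12]
ends:   [4, 4, 7, 7, 10, 12, 14, 15]
s1→1 s3→2  — peak 2.

2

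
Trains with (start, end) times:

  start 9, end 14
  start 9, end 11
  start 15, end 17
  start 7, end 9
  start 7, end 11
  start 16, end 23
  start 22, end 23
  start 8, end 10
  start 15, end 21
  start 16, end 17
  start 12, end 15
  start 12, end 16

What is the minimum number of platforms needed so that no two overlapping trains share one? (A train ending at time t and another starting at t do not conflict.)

4

Count concurrent intervals with a sweep; the peak is the room count.
Events (time:±→running): 7:+→1 7:+→2 8:+→3 9:-→2 9:+→3 9:+→4 … peak 4.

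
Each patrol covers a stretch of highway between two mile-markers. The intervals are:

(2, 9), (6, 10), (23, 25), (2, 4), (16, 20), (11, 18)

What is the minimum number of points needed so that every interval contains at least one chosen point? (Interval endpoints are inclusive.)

4

By right end: [2,4]  [2,9]  [6,10]  [11,18]  [16,20]  [23,25]
[2,4] uncovered → point at 4; [6,10] uncovered → point at 10; [11,18] uncovered → point at 18; [23,25] uncovered → point at 25.
Points: 4, 10, 18, 25 (4 total).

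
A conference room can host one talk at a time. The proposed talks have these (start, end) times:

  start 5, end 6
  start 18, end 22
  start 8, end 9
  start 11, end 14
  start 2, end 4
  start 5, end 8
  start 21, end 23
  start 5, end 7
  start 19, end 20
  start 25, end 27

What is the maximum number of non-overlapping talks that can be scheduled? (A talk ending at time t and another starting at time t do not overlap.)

Order by finish time; keep every interval that doesn't clash with the previous kept one.
By end time: (2,4), (5,6), (5,7), (5,8), (8,9), (11,14), (19,20), (18,22), (21,23), (25,27).
Pick (2,4); next start ≥ 4 → (5,6); next start ≥ 6 → (8,9); next start ≥ 9 → (11,14); next start ≥ 14 → (19,20); next start ≥ 20 → (21,23); next start ≥ 23 → (25,27).
Selected 7 talks.

7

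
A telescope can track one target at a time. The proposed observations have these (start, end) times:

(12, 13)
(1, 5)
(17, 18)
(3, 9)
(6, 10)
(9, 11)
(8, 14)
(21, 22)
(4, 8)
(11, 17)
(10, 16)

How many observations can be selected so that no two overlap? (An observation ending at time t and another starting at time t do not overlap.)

5

Greedy by earliest finish: after sorting by end time, pick each interval compatible with the last pick.
Sorted by end: (1,5)  (4,8)  (3,9)  (6,10)  (9,11)  (12,13)  (8,14)  (10,16)  (11,17)  (17,18)  (21,22)
take (1,5); take (6,10); take (12,13); skip (8,14); skip (10,16); take (17,18); take (21,22).
Selected 5 observations.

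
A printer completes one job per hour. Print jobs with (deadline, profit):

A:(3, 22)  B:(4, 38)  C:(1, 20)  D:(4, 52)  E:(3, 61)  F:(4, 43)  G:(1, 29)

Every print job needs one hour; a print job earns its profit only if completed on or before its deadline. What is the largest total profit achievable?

194

By profit: E(d3,61), D(d4,52), F(d4,43), B(d4,38), G(d1,29), A(d3,22), C(d1,20)
E→slot 3; D→slot 4; F→slot 2; B→slot 1; G skipped; A skipped; C skipped.
Profit = 38 + 43 + 61 + 52 = 194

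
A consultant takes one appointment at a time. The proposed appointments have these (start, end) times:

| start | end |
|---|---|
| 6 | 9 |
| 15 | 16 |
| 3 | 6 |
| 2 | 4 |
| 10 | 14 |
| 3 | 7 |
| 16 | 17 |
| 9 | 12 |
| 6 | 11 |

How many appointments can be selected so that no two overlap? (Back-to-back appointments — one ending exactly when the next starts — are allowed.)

Sort by end time and greedily take each interval whose start is ≥ the last chosen end.
Sorted by end: (2,4)  (3,6)  (3,7)  (6,9)  (6,11)  (9,12)  (10,14)  (15,16)  (16,17)
take (2,4); take (6,9); skip (6,11); take (9,12); take (15,16); take (16,17).
Selected 5 appointments.

5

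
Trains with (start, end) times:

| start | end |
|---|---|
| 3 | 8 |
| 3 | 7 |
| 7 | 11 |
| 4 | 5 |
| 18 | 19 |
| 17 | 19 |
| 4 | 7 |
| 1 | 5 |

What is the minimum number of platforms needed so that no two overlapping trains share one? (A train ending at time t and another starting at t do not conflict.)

starts: [1, 3, 3, 4, 4, 7, 17, 18]
ends:   [5, 5, 7, 7, 8, 11, 19, 19]
s1→1 s3→2 s3→3 s4→4 s4→5  — peak 5.

5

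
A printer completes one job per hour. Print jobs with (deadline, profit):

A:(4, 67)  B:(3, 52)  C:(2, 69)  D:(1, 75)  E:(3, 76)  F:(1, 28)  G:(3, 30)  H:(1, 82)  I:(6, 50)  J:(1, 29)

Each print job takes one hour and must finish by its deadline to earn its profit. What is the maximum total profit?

344

Take jobs in profit order; each goes to the latest open slot no later than its deadline.
By profit: H(d1,82), E(d3,76), D(d1,75), C(d2,69), A(d4,67), B(d3,52), I(d6,50), G(d3,30), J(d1,29), F(d1,28)
H→slot 1; E→slot 3; D skipped; C→slot 2; A→slot 4; B skipped; I→slot 6; G skipped; J skipped; F skipped.
Profit = 82 + 69 + 76 + 67 + 50 = 344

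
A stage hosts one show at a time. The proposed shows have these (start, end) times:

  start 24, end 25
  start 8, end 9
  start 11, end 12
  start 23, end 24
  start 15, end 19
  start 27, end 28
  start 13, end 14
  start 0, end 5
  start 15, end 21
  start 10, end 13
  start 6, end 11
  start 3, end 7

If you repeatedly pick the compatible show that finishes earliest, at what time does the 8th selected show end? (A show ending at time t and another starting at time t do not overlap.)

28

Greedy by earliest finish: after sorting by end time, pick each interval compatible with the last pick.
By end time: (0,5), (3,7), (8,9), (6,11), (11,12), (10,13), (13,14), (15,19), (15,21), (23,24), (24,25), (27,28).
Pick (0,5); next start ≥ 5 → (8,9); next start ≥ 9 → (11,12); next start ≥ 12 → (13,14); next start ≥ 14 → (15,19); next start ≥ 19 → (23,24); next start ≥ 24 → (24,25); next start ≥ 25 → (27,28).
Selected: (0,5) (8,9) (11,12) (13,14) (15,19) (23,24) (24,25) (27,28)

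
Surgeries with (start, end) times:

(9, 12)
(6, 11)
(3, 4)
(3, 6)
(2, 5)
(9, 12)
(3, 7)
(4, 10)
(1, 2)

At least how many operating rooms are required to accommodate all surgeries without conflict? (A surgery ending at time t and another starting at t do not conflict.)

Count concurrent intervals with a sweep; the peak is the room count.
Events (time:±→running): 1:+→1 2:-→0 2:+→1 3:+→2 3:+→3 3:+→4 … peak 4.

4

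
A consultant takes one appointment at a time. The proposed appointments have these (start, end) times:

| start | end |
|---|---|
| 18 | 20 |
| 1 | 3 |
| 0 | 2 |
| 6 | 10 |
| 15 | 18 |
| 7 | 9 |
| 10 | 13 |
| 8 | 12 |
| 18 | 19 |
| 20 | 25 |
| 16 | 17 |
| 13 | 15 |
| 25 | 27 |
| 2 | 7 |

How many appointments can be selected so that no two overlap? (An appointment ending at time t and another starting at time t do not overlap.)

9

Greedy by earliest finish: after sorting by end time, pick each interval compatible with the last pick.
By end time: (0,2), (1,3), (2,7), (7,9), (6,10), (8,12), (10,13), (13,15), (16,17), (15,18), (18,19), (18,20), (20,25), (25,27).
Pick (0,2); next start ≥ 2 → (2,7); next start ≥ 7 → (7,9); next start ≥ 9 → (10,13); next start ≥ 13 → (13,15); next start ≥ 15 → (16,17); next start ≥ 17 → (18,19); next start ≥ 19 → (20,25); next start ≥ 25 → (25,27).
Selected 9 appointments.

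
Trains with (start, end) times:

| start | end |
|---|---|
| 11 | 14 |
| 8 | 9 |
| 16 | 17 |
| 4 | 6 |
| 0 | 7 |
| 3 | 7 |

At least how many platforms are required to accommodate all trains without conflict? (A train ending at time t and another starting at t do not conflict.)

3

starts: [0, 3, 4, 8, 11, 16]
ends:   [6, 7, 7, 9, 14, 17]
s0→1 s3→2 s4→3  — peak 3.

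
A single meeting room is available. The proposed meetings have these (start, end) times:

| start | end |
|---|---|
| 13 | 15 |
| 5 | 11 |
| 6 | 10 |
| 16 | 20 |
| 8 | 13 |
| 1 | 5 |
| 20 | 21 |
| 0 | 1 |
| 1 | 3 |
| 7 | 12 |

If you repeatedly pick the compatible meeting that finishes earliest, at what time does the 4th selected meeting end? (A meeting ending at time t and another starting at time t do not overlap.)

15

By end time: (0,1), (1,3), (1,5), (6,10), (5,11), (7,12), (8,13), (13,15), (16,20), (20,21).
Pick (0,1); next start ≥ 1 → (1,3); next start ≥ 3 → (6,10); next start ≥ 10 → (13,15); next start ≥ 15 → (16,20); next start ≥ 20 → (20,21).
Selected: (0,1) (1,3) (6,10) (13,15) (16,20) (20,21)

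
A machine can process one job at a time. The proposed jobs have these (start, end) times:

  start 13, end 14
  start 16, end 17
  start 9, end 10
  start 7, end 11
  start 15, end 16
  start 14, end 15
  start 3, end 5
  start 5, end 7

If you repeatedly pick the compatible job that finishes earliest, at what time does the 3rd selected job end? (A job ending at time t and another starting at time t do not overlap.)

10

Sorted by end: (3,5)  (5,7)  (9,10)  (7,11)  (13,14)  (14,15)  (15,16)  (16,17)
take (3,5); take (5,7); take (9,10); skip (7,11); take (13,14); take (14,15); take (15,16); take (16,17).
Selected: (3,5) (5,7) (9,10) (13,14) (14,15) (15,16) (16,17)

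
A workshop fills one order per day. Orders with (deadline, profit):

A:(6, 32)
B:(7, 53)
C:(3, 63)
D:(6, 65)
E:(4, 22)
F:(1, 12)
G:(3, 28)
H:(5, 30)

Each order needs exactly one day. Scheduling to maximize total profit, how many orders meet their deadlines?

Sort by profit descending; place each in the latest free slot ≤ its deadline.
By profit: D(d6,65), C(d3,63), B(d7,53), A(d6,32), H(d5,30), G(d3,28), E(d4,22), F(d1,12)
D→slot 6; C→slot 3; B→slot 7; A→slot 5; H→slot 4; G→slot 2; E→slot 1; F skipped.
7 of 8 scheduled.

7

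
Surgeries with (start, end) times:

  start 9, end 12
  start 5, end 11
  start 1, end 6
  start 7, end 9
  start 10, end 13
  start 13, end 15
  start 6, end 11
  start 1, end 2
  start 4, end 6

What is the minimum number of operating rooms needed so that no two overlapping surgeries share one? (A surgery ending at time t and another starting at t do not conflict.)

Count concurrent intervals with a sweep; the peak is the room count.
starts: [1, 1, 4, 5, 6, 7, 9, 10, 13]
ends:   [2, 6, 6, 9, 11, 11, 12, 13, 15]
s1→1 s1→2 e2→1 s4→2 s5→3 e6→2 e6→1 s6→2 s7→3 e9→2 s9→3 s10→4  — peak 4.

4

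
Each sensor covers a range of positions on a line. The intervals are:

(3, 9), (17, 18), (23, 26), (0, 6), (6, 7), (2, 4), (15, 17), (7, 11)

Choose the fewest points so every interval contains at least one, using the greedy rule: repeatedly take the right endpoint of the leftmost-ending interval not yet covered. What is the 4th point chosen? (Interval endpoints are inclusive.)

26

Sort by right endpoint; whenever an interval is uncovered, place a point at its right end.
Sorted: [2,4] [0,6] [6,7] [3,9] [7,11] [15,17] [17,18] [23,26]
{[2,4],[0,6]} hit by 4; {[6,7],[3,9],[7,11]} hit by 7; {[15,17],[17,18]} hit by 17; {[23,26]} hit by 26.
Points: 4, 7, 17, 26 (4 total).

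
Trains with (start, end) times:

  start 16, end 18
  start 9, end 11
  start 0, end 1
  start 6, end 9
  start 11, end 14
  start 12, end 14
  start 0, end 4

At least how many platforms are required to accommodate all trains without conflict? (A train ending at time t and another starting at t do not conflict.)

starts: [0, 0, 6, 9, 11, 12, 16]
ends:   [1, 4, 9, 11, 14, 14, 18]
s0→1 s0→2  — peak 2.

2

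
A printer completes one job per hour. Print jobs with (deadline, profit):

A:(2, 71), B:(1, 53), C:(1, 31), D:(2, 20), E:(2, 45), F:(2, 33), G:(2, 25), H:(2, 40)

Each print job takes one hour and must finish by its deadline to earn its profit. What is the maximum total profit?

124

Sort by profit descending; place each in the latest free slot ≤ its deadline.
By profit: A(d2,71), B(d1,53), E(d2,45), H(d2,40), F(d2,33), C(d1,31), G(d2,25), D(d2,20)
A→slot 2; B→slot 1; E skipped; H skipped; F skipped; C skipped; G skipped; D skipped.
Profit = 53 + 71 = 124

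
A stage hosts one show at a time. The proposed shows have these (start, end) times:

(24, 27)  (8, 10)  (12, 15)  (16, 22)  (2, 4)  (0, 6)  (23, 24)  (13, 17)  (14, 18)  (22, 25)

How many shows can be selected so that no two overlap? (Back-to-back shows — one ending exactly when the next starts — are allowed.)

6

Order by finish time; keep every interval that doesn't clash with the previous kept one.
By end time: (2,4), (0,6), (8,10), (12,15), (13,17), (14,18), (16,22), (23,24), (22,25), (24,27).
Pick (2,4); next start ≥ 4 → (8,10); next start ≥ 10 → (12,15); next start ≥ 15 → (16,22); next start ≥ 22 → (23,24); next start ≥ 24 → (24,27).
Selected 6 shows.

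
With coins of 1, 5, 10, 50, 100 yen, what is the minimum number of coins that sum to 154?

6

154 = 1×100 + 1×50 + 4×1
Total coins = 1 + 1 + 4 = 6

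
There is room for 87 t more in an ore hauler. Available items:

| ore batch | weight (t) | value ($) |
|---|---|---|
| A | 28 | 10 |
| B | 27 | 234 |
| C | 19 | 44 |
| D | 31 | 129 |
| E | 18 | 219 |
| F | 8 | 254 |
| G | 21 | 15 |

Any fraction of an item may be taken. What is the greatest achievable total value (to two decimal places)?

842.95

Greedy by value/weight ratio, highest first.
Order: F (254/8=31.75) > E (219/18=12.17) > B (234/27=8.67) > D (129/31=4.16) > C (44/19=2.32) > G (15/21=0.71) > A (10/28=0.36)
Fill: take F (8 @ 254) → take E (18 @ 219) → take B (27 @ 234) → take D (31 @ 129) → take 3/19 of C → 6.95; 87/87 used.
Total value = 842.95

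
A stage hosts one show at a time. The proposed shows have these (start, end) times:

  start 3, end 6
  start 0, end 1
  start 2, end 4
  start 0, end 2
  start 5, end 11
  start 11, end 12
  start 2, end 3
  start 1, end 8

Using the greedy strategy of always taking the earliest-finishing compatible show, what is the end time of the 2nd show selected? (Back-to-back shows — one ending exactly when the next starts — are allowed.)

Sort by end time and greedily take each interval whose start is ≥ the last chosen end.
By end time: (0,1), (0,2), (2,3), (2,4), (3,6), (1,8), (5,11), (11,12).
Pick (0,1); next start ≥ 1 → (2,3); next start ≥ 3 → (3,6); next start ≥ 6 → (11,12).
Selected: (0,1) (2,3) (3,6) (11,12)

3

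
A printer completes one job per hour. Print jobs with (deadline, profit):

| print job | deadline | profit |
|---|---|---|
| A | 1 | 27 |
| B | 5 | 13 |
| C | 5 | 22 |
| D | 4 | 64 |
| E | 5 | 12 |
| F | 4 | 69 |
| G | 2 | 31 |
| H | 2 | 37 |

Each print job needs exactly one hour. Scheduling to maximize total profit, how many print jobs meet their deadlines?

By profit: F(d4,69), D(d4,64), H(d2,37), G(d2,31), A(d1,27), C(d5,22), B(d5,13), E(d5,12)
F→slot 4; D→slot 3; H→slot 2; G→slot 1; A skipped; C→slot 5; B skipped; E skipped.
5 of 8 scheduled.

5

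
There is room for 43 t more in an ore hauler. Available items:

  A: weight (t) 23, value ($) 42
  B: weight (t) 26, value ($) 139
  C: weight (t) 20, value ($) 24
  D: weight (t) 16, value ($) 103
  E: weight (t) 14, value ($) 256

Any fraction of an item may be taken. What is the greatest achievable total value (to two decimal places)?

Greedy by value/weight ratio, highest first.
Order: E (256/14=18.29) > D (103/16=6.44) > B (139/26=5.35) > A (42/23=1.83) > C (24/20=1.20)
Fill: take E (14 @ 256) → take D (16 @ 103) → take 13/26 of B → 69.50; 43/43 used.
Total value = 428.50

428.50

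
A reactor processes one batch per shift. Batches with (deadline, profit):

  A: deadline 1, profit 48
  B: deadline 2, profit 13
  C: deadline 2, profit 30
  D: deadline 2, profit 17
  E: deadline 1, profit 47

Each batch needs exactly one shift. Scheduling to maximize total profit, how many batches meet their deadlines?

By profit: A(d1,48), E(d1,47), C(d2,30), D(d2,17), B(d2,13)
A→slot 1; E skipped; C→slot 2; D skipped; B skipped.
2 of 5 scheduled.

2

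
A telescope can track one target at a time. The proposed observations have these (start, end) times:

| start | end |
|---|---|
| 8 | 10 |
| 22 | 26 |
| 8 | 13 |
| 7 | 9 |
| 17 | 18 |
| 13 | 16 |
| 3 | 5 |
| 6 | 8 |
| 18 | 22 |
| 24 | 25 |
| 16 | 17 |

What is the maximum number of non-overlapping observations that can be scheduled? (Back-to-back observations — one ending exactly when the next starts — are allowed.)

8

Sort by end time and greedily take each interval whose start is ≥ the last chosen end.
By end time: (3,5), (6,8), (7,9), (8,10), (8,13), (13,16), (16,17), (17,18), (18,22), (24,25), (22,26).
Pick (3,5); next start ≥ 5 → (6,8); next start ≥ 8 → (8,10); next start ≥ 10 → (13,16); next start ≥ 16 → (16,17); next start ≥ 17 → (17,18); next start ≥ 18 → (18,22); next start ≥ 22 → (24,25).
Selected 8 observations.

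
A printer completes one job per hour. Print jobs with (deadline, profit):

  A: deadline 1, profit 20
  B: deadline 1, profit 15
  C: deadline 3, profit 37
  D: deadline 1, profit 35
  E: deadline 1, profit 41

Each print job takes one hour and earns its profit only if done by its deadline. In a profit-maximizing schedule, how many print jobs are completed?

Take jobs in profit order; each goes to the latest open slot no later than its deadline.
By profit: E(d1,41), C(d3,37), D(d1,35), A(d1,20), B(d1,15)
E→slot 1; C→slot 3; D skipped; A skipped; B skipped.
2 of 5 scheduled.

2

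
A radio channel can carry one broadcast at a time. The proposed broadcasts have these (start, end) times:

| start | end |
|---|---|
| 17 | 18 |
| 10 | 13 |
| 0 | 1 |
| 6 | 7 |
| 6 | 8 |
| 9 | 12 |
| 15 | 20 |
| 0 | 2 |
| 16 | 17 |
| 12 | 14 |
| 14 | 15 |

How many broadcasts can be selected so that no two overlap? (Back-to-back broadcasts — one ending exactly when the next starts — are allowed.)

Order by finish time; keep every interval that doesn't clash with the previous kept one.
Sorted by end: (0,1)  (0,2)  (6,7)  (6,8)  (9,12)  (10,13)  (12,14)  (14,15)  (16,17)  (17,18)  (15,20)
take (0,1); skip (0,2); take (6,7); take (9,12); skip (10,13); take (12,14); take (14,15); take (16,17); take (17,18).
Selected 7 broadcasts.

7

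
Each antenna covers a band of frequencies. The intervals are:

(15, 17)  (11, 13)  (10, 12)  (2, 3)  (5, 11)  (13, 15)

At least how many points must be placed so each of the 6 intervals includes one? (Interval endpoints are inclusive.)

By right end: [2,3]  [5,11]  [10,12]  [11,13]  [13,15]  [15,17]
[2,3] uncovered → point at 3; [5,11] uncovered → point at 11; [13,15] uncovered → point at 15.
Points: 3, 11, 15 (3 total).

3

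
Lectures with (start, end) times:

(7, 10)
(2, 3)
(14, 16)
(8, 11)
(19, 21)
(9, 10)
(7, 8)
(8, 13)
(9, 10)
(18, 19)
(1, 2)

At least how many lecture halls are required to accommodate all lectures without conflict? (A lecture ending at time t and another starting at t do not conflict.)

5

Count concurrent intervals with a sweep; the peak is the room count.
starts: [1, 2, 7, 7, 8, 8, 9, 9, 14, 18, 19]
ends:   [2, 3, 8, 10, 10, 10, 11, 13, 16, 19, 21]
s1→1 e2→0 s2→1 e3→0 s7→1 s7→2 e8→1 s8→2 s8→3 s9→4 s9→5  — peak 5.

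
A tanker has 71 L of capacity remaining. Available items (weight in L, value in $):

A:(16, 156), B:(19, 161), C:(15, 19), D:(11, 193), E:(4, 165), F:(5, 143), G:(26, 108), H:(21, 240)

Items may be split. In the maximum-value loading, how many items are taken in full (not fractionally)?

5

Ratios (sorted): E 41.25, F 28.60, D 17.55, H 11.43, A 9.75, B 8.47, G 4.15, C 1.27
take E (4 @ 165); take F (5 @ 143); take D (11 @ 193); take H (21 @ 240); take A (16 @ 156); take 14/19 of B → 118.63. Capacity used 71/71.
5 item(s) taken whole; one partial (take 14/19 of B).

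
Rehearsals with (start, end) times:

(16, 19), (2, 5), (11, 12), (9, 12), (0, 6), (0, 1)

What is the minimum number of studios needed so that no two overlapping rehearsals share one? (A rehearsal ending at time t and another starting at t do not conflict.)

starts: [0, 0, 2, 9, 11, 16]
ends:   [1, 5, 6, 12, 12, 19]
s0→1 s0→2  — peak 2.

2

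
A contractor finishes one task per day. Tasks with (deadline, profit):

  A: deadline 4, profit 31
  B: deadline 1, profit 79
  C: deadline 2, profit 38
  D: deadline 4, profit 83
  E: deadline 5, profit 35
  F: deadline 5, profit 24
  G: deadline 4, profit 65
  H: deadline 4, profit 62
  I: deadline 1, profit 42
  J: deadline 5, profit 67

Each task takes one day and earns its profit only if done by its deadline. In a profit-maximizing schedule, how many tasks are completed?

Profit order: D=83 B=79 J=67 G=65 H=62 I=42 C=38 E=35 A=31 F=24
Assign: D→slot 4, B→slot 1, J→slot 5, G→slot 3, H→slot 2, I skipped, C skipped, E skipped, A skipped, F skipped.
Slots: [1:B] [2:H] [3:G] [4:D] [5:J]
5 of 10 scheduled.

5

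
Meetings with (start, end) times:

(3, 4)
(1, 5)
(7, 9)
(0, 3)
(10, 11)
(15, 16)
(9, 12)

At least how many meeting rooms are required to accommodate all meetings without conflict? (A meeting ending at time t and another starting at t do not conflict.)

2

Count concurrent intervals with a sweep; the peak is the room count.
starts: [0, 1, 3, 7, 9, 10, 15]
ends:   [3, 4, 5, 9, 11, 12, 16]
s0→1 s1→2  — peak 2.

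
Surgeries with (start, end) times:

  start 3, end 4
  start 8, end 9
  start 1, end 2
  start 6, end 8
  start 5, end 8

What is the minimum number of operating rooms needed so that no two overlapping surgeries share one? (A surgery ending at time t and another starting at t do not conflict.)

Events (time:±→running): 1:+→1 2:-→0 3:+→1 4:-→0 5:+→1 6:+→2 … peak 2.

2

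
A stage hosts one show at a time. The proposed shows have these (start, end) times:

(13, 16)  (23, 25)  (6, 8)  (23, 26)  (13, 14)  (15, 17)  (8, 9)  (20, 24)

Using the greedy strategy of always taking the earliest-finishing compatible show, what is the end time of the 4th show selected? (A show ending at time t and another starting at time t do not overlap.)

Order by finish time; keep every interval that doesn't clash with the previous kept one.
By end time: (6,8), (8,9), (13,14), (13,16), (15,17), (20,24), (23,25), (23,26).
Pick (6,8); next start ≥ 8 → (8,9); next start ≥ 9 → (13,14); next start ≥ 14 → (15,17); next start ≥ 17 → (20,24).
Selected: (6,8) (8,9) (13,14) (15,17) (20,24)

17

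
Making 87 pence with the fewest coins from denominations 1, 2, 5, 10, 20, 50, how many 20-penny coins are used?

1

87 = 1×50 + 1×20 + 1×10 + 1×5 + 1×2
Count of 20: 1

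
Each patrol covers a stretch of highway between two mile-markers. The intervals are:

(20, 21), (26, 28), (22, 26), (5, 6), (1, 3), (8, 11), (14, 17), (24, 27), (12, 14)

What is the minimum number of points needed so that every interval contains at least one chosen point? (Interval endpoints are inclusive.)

Process intervals by earliest right end; each time one isn't hit yet, stab at its right endpoint.
Sorted: [1,3] [5,6] [8,11] [12,14] [14,17] [20,21] [22,26] [24,27] [26,28]
{[1,3]} hit by 3; {[5,6]} hit by 6; {[8,11]} hit by 11; {[12,14],[14,17]} hit by 14; {[20,21]} hit by 21; {[22,26],[24,27],[26,28]} hit by 26.
Points: 3, 6, 11, 14, 21, 26 (6 total).

6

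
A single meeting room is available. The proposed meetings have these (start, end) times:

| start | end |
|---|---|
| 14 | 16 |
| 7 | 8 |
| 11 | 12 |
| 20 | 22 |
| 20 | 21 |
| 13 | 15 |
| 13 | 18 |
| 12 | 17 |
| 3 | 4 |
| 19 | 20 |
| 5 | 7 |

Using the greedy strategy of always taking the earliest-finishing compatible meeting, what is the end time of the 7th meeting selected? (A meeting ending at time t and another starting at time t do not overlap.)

Greedy by earliest finish: after sorting by end time, pick each interval compatible with the last pick.
Sorted by end: (3,4)  (5,7)  (7,8)  (11,12)  (13,15)  (14,16)  (12,17)  (13,18)  (19,20)  (20,21)  (20,22)
take (3,4); take (5,7); take (7,8); take (11,12); take (13,15); skip (14,16); skip (12,17); skip (13,18); take (19,20); take (20,21).
Selected: (3,4) (5,7) (7,8) (11,12) (13,15) (19,20) (20,21)

21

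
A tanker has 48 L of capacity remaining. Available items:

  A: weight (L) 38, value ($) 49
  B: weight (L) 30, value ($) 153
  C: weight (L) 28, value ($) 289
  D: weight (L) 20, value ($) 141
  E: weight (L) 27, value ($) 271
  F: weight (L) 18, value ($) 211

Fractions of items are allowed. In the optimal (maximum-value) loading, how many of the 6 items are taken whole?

2

Sort by value per unit weight and fill in that order.
Ratios (sorted): F 11.72, C 10.32, E 10.04, D 7.05, B 5.10, A 1.29
take F (18 @ 211); take C (28 @ 289); take 2/27 of E → 20.07. Capacity used 48/48.
2 item(s) taken whole; one partial (take 2/27 of E).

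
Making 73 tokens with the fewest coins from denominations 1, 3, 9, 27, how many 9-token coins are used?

Greedy: take as many of the largest coin as possible, then repeat with the remainder.
73 = 2×27 + 2×9 + 1×1
Count of 9: 2

2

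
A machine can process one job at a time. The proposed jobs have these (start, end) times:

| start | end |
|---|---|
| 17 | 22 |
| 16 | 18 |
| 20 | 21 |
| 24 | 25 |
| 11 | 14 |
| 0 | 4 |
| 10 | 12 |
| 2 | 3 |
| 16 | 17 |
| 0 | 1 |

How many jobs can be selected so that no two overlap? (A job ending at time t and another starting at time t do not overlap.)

Order by finish time; keep every interval that doesn't clash with the previous kept one.
Sorted by end: (0,1)  (2,3)  (0,4)  (10,12)  (11,14)  (16,17)  (16,18)  (20,21)  (17,22)  (24,25)
take (0,1); take (2,3); take (10,12); take (16,17); take (20,21); take (24,25).
Selected 6 jobs.

6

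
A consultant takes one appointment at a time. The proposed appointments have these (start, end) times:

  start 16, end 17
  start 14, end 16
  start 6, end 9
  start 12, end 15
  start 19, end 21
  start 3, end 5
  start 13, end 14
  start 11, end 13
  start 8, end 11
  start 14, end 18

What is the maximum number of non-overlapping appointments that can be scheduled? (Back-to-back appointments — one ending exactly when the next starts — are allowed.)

By end time: (3,5), (6,9), (8,11), (11,13), (13,14), (12,15), (14,16), (16,17), (14,18), (19,21).
Pick (3,5); next start ≥ 5 → (6,9); next start ≥ 9 → (11,13); next start ≥ 13 → (13,14); next start ≥ 14 → (14,16); next start ≥ 16 → (16,17); next start ≥ 17 → (19,21).
Selected 7 appointments.

7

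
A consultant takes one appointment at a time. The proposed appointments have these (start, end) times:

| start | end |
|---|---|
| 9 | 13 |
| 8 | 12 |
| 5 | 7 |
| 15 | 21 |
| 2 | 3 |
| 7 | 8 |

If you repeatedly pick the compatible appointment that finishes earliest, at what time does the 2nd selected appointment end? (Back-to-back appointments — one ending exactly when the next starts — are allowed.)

7

Greedy by earliest finish: after sorting by end time, pick each interval compatible with the last pick.
Sorted by end: (2,3)  (5,7)  (7,8)  (8,12)  (9,13)  (15,21)
take (2,3); take (5,7); take (7,8); take (8,12); take (15,21).
Selected: (2,3) (5,7) (7,8) (8,12) (15,21)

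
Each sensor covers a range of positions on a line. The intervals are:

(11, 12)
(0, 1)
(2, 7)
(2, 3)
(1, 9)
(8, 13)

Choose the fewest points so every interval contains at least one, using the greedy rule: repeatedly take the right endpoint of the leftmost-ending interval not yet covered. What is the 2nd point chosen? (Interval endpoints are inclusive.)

Process intervals by earliest right end; each time one isn't hit yet, stab at its right endpoint.
By right end: [0,1]  [2,3]  [2,7]  [1,9]  [11,12]  [8,13]
[0,1] uncovered → point at 1; [2,3] uncovered → point at 3; [11,12] uncovered → point at 12.
Points: 1, 3, 12 (3 total).

3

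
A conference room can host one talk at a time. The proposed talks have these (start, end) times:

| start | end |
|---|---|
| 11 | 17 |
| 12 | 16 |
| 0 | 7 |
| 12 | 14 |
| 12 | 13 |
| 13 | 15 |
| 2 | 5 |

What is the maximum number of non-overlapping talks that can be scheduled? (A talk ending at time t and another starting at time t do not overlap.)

Sorted by end: (2,5)  (0,7)  (12,13)  (12,14)  (13,15)  (12,16)  (11,17)
take (2,5); skip (0,7); take (12,13); skip (12,14); take (13,15).
Selected 3 talks.

3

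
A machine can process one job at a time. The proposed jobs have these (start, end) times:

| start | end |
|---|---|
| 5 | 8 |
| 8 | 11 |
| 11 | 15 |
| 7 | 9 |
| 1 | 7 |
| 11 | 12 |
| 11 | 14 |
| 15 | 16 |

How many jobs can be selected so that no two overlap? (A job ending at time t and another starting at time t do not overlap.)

By end time: (1,7), (5,8), (7,9), (8,11), (11,12), (11,14), (11,15), (15,16).
Pick (1,7); next start ≥ 7 → (7,9); next start ≥ 9 → (11,12); next start ≥ 12 → (15,16).
Selected 4 jobs.

4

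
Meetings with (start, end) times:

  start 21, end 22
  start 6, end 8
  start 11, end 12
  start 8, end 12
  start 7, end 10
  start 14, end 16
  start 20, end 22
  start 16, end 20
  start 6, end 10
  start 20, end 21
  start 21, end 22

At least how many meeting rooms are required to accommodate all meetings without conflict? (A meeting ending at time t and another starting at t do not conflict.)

3

Count concurrent intervals with a sweep; the peak is the room count.
Events (time:±→running): 6:+→1 6:+→2 7:+→3 … peak 3.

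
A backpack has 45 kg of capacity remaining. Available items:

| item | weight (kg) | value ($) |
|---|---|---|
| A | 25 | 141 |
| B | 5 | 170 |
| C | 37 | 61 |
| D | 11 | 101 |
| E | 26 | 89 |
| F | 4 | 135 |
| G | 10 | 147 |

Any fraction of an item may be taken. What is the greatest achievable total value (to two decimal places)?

Greedy by value/weight ratio, highest first.
Order: B (170/5=34.00) > F (135/4=33.75) > G (147/10=14.70) > D (101/11=9.18) > A (141/25=5.64) > E (89/26=3.42) > C (61/37=1.65)
Fill: take B (5 @ 170) → take F (4 @ 135) → take G (10 @ 147) → take D (11 @ 101) → take 15/25 of A → 84.60; 45/45 used.
Total value = 637.60

637.60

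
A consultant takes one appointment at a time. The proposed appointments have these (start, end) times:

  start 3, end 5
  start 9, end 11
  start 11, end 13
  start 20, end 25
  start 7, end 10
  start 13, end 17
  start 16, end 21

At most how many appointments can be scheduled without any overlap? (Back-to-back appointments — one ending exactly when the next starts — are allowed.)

5

Sort by end time and greedily take each interval whose start is ≥ the last chosen end.
By end time: (3,5), (7,10), (9,11), (11,13), (13,17), (16,21), (20,25).
Pick (3,5); next start ≥ 5 → (7,10); next start ≥ 10 → (11,13); next start ≥ 13 → (13,17); next start ≥ 17 → (20,25).
Selected 5 appointments.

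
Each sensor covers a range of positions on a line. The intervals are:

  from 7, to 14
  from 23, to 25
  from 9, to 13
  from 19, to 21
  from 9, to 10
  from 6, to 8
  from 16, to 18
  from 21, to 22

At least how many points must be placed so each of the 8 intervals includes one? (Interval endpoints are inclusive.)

5

Process intervals by earliest right end; each time one isn't hit yet, stab at its right endpoint.
Sorted: [6,8] [9,10] [9,13] [7,14] [16,18] [19,21] [21,22] [23,25]
{[6,8]} hit by 8; {[9,10],[9,13],[7,14]} hit by 10; {[16,18]} hit by 18; {[19,21],[21,22]} hit by 21; {[23,25]} hit by 25.
Points: 8, 10, 18, 21, 25 (5 total).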